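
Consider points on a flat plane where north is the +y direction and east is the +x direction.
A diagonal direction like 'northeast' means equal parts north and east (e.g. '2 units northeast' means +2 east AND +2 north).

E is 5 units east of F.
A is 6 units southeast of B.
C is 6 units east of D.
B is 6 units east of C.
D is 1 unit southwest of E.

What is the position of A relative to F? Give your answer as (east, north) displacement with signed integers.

Place F at the origin (east=0, north=0).
  E is 5 units east of F: delta (east=+5, north=+0); E at (east=5, north=0).
  D is 1 unit southwest of E: delta (east=-1, north=-1); D at (east=4, north=-1).
  C is 6 units east of D: delta (east=+6, north=+0); C at (east=10, north=-1).
  B is 6 units east of C: delta (east=+6, north=+0); B at (east=16, north=-1).
  A is 6 units southeast of B: delta (east=+6, north=-6); A at (east=22, north=-7).
Therefore A relative to F: (east=22, north=-7).

Answer: A is at (east=22, north=-7) relative to F.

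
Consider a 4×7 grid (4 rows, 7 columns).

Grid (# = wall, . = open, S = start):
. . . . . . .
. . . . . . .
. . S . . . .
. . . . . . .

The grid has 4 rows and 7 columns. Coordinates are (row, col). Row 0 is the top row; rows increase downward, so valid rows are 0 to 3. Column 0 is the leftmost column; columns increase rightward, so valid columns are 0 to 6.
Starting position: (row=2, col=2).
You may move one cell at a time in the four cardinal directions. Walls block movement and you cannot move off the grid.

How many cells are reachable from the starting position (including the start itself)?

Answer: Reachable cells: 28

Derivation:
BFS flood-fill from (row=2, col=2):
  Distance 0: (row=2, col=2)
  Distance 1: (row=1, col=2), (row=2, col=1), (row=2, col=3), (row=3, col=2)
  Distance 2: (row=0, col=2), (row=1, col=1), (row=1, col=3), (row=2, col=0), (row=2, col=4), (row=3, col=1), (row=3, col=3)
  Distance 3: (row=0, col=1), (row=0, col=3), (row=1, col=0), (row=1, col=4), (row=2, col=5), (row=3, col=0), (row=3, col=4)
  Distance 4: (row=0, col=0), (row=0, col=4), (row=1, col=5), (row=2, col=6), (row=3, col=5)
  Distance 5: (row=0, col=5), (row=1, col=6), (row=3, col=6)
  Distance 6: (row=0, col=6)
Total reachable: 28 (grid has 28 open cells total)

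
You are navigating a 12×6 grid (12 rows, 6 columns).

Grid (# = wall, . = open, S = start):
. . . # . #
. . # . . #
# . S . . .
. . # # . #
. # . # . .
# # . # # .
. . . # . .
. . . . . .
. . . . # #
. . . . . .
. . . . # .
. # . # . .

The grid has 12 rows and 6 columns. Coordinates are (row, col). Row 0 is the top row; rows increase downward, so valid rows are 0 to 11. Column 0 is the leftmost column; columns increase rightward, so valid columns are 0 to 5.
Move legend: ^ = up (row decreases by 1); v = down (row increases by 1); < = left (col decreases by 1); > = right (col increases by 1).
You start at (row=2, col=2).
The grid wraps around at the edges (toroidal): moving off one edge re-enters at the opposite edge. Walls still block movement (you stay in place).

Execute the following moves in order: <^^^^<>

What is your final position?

Start: (row=2, col=2)
  < (left): (row=2, col=2) -> (row=2, col=1)
  ^ (up): (row=2, col=1) -> (row=1, col=1)
  ^ (up): (row=1, col=1) -> (row=0, col=1)
  ^ (up): blocked, stay at (row=0, col=1)
  ^ (up): blocked, stay at (row=0, col=1)
  < (left): (row=0, col=1) -> (row=0, col=0)
  > (right): (row=0, col=0) -> (row=0, col=1)
Final: (row=0, col=1)

Answer: Final position: (row=0, col=1)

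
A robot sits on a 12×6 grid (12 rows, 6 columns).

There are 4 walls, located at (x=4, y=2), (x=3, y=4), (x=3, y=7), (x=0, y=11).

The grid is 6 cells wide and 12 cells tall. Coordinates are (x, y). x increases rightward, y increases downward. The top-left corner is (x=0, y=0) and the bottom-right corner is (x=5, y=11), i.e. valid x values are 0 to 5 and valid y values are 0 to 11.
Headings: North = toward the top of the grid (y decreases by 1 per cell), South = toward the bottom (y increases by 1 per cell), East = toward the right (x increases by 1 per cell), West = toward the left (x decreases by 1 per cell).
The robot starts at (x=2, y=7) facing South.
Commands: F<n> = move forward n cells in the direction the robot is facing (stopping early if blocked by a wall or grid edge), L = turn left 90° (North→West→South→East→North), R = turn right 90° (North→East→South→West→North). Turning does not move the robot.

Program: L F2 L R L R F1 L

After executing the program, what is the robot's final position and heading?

Answer: Final position: (x=2, y=7), facing North

Derivation:
Start: (x=2, y=7), facing South
  L: turn left, now facing East
  F2: move forward 0/2 (blocked), now at (x=2, y=7)
  L: turn left, now facing North
  R: turn right, now facing East
  L: turn left, now facing North
  R: turn right, now facing East
  F1: move forward 0/1 (blocked), now at (x=2, y=7)
  L: turn left, now facing North
Final: (x=2, y=7), facing North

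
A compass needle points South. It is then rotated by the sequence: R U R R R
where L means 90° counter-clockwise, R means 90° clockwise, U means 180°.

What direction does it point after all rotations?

Answer: Final heading: North

Derivation:
Start: South
  R (right (90° clockwise)) -> West
  U (U-turn (180°)) -> East
  R (right (90° clockwise)) -> South
  R (right (90° clockwise)) -> West
  R (right (90° clockwise)) -> North
Final: North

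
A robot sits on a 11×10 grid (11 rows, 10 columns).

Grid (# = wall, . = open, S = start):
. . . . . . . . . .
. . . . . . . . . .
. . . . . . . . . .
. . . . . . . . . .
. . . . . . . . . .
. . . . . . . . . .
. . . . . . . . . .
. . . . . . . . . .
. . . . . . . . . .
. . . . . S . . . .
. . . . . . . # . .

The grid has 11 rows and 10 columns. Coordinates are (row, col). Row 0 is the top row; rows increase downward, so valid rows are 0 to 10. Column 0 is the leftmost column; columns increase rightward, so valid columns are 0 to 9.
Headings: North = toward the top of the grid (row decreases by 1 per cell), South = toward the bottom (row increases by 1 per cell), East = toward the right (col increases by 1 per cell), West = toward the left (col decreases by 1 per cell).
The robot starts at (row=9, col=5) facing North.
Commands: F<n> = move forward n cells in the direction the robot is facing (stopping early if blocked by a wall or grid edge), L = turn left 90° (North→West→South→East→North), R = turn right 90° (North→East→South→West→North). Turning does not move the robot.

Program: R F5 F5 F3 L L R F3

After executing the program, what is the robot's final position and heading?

Start: (row=9, col=5), facing North
  R: turn right, now facing East
  F5: move forward 4/5 (blocked), now at (row=9, col=9)
  F5: move forward 0/5 (blocked), now at (row=9, col=9)
  F3: move forward 0/3 (blocked), now at (row=9, col=9)
  L: turn left, now facing North
  L: turn left, now facing West
  R: turn right, now facing North
  F3: move forward 3, now at (row=6, col=9)
Final: (row=6, col=9), facing North

Answer: Final position: (row=6, col=9), facing North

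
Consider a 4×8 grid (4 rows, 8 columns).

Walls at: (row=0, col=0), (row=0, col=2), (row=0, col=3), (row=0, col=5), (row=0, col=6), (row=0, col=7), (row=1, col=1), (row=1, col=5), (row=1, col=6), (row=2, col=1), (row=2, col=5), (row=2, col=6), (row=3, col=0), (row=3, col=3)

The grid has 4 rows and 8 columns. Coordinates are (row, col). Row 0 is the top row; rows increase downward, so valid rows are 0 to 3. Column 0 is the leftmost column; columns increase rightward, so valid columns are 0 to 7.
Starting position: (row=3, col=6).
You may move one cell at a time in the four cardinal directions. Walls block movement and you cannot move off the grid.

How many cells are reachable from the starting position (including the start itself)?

BFS flood-fill from (row=3, col=6):
  Distance 0: (row=3, col=6)
  Distance 1: (row=3, col=5), (row=3, col=7)
  Distance 2: (row=2, col=7), (row=3, col=4)
  Distance 3: (row=1, col=7), (row=2, col=4)
  Distance 4: (row=1, col=4), (row=2, col=3)
  Distance 5: (row=0, col=4), (row=1, col=3), (row=2, col=2)
  Distance 6: (row=1, col=2), (row=3, col=2)
  Distance 7: (row=3, col=1)
Total reachable: 15 (grid has 18 open cells total)

Answer: Reachable cells: 15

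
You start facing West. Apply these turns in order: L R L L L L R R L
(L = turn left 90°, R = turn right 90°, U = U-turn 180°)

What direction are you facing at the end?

Start: West
  L (left (90° counter-clockwise)) -> South
  R (right (90° clockwise)) -> West
  L (left (90° counter-clockwise)) -> South
  L (left (90° counter-clockwise)) -> East
  L (left (90° counter-clockwise)) -> North
  L (left (90° counter-clockwise)) -> West
  R (right (90° clockwise)) -> North
  R (right (90° clockwise)) -> East
  L (left (90° counter-clockwise)) -> North
Final: North

Answer: Final heading: North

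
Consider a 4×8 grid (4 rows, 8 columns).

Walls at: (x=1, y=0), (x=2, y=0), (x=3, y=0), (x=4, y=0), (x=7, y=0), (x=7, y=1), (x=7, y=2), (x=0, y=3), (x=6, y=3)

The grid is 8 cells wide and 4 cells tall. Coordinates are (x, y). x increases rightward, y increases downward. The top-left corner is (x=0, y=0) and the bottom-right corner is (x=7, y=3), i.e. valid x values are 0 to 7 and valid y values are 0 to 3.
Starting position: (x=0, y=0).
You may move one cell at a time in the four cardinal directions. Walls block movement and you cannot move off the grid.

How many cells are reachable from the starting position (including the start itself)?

Answer: Reachable cells: 22

Derivation:
BFS flood-fill from (x=0, y=0):
  Distance 0: (x=0, y=0)
  Distance 1: (x=0, y=1)
  Distance 2: (x=1, y=1), (x=0, y=2)
  Distance 3: (x=2, y=1), (x=1, y=2)
  Distance 4: (x=3, y=1), (x=2, y=2), (x=1, y=3)
  Distance 5: (x=4, y=1), (x=3, y=2), (x=2, y=3)
  Distance 6: (x=5, y=1), (x=4, y=2), (x=3, y=3)
  Distance 7: (x=5, y=0), (x=6, y=1), (x=5, y=2), (x=4, y=3)
  Distance 8: (x=6, y=0), (x=6, y=2), (x=5, y=3)
Total reachable: 22 (grid has 23 open cells total)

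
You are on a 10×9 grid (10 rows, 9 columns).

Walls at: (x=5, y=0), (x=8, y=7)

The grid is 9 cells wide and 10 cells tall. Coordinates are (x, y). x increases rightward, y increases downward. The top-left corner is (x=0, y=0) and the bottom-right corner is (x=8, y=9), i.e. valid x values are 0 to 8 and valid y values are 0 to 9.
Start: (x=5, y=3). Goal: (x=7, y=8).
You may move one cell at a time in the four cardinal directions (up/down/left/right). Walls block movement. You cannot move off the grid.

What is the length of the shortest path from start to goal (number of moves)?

Answer: Shortest path length: 7

Derivation:
BFS from (x=5, y=3) until reaching (x=7, y=8):
  Distance 0: (x=5, y=3)
  Distance 1: (x=5, y=2), (x=4, y=3), (x=6, y=3), (x=5, y=4)
  Distance 2: (x=5, y=1), (x=4, y=2), (x=6, y=2), (x=3, y=3), (x=7, y=3), (x=4, y=4), (x=6, y=4), (x=5, y=5)
  Distance 3: (x=4, y=1), (x=6, y=1), (x=3, y=2), (x=7, y=2), (x=2, y=3), (x=8, y=3), (x=3, y=4), (x=7, y=4), (x=4, y=5), (x=6, y=5), (x=5, y=6)
  Distance 4: (x=4, y=0), (x=6, y=0), (x=3, y=1), (x=7, y=1), (x=2, y=2), (x=8, y=2), (x=1, y=3), (x=2, y=4), (x=8, y=4), (x=3, y=5), (x=7, y=5), (x=4, y=6), (x=6, y=6), (x=5, y=7)
  Distance 5: (x=3, y=0), (x=7, y=0), (x=2, y=1), (x=8, y=1), (x=1, y=2), (x=0, y=3), (x=1, y=4), (x=2, y=5), (x=8, y=5), (x=3, y=6), (x=7, y=6), (x=4, y=7), (x=6, y=7), (x=5, y=8)
  Distance 6: (x=2, y=0), (x=8, y=0), (x=1, y=1), (x=0, y=2), (x=0, y=4), (x=1, y=5), (x=2, y=6), (x=8, y=6), (x=3, y=7), (x=7, y=7), (x=4, y=8), (x=6, y=8), (x=5, y=9)
  Distance 7: (x=1, y=0), (x=0, y=1), (x=0, y=5), (x=1, y=6), (x=2, y=7), (x=3, y=8), (x=7, y=8), (x=4, y=9), (x=6, y=9)  <- goal reached here
One shortest path (7 moves): (x=5, y=3) -> (x=6, y=3) -> (x=7, y=3) -> (x=7, y=4) -> (x=7, y=5) -> (x=7, y=6) -> (x=7, y=7) -> (x=7, y=8)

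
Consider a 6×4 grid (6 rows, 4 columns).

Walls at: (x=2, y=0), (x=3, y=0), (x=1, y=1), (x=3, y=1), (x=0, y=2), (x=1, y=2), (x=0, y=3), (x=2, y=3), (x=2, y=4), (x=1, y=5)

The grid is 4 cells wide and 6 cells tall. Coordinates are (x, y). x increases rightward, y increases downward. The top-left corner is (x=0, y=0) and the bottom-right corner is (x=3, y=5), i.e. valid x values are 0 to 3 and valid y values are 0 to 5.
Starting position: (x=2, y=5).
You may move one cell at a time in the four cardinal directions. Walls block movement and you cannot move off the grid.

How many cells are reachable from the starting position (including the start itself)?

BFS flood-fill from (x=2, y=5):
  Distance 0: (x=2, y=5)
  Distance 1: (x=3, y=5)
  Distance 2: (x=3, y=4)
  Distance 3: (x=3, y=3)
  Distance 4: (x=3, y=2)
  Distance 5: (x=2, y=2)
  Distance 6: (x=2, y=1)
Total reachable: 7 (grid has 14 open cells total)

Answer: Reachable cells: 7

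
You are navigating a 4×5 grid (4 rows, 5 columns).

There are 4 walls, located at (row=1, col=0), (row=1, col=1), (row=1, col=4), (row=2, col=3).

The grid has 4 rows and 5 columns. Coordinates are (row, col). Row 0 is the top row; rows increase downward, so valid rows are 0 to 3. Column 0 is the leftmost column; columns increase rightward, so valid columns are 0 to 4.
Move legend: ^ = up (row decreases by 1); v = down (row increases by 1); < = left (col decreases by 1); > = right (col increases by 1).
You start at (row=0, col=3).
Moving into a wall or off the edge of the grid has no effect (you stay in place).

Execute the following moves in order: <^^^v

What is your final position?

Answer: Final position: (row=1, col=2)

Derivation:
Start: (row=0, col=3)
  < (left): (row=0, col=3) -> (row=0, col=2)
  [×3]^ (up): blocked, stay at (row=0, col=2)
  v (down): (row=0, col=2) -> (row=1, col=2)
Final: (row=1, col=2)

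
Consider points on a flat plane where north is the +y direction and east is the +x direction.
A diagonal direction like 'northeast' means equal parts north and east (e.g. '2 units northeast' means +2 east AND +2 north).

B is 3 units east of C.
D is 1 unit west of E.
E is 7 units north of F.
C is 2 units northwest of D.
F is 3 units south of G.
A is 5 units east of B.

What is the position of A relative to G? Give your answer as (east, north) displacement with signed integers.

Answer: A is at (east=5, north=6) relative to G.

Derivation:
Place G at the origin (east=0, north=0).
  F is 3 units south of G: delta (east=+0, north=-3); F at (east=0, north=-3).
  E is 7 units north of F: delta (east=+0, north=+7); E at (east=0, north=4).
  D is 1 unit west of E: delta (east=-1, north=+0); D at (east=-1, north=4).
  C is 2 units northwest of D: delta (east=-2, north=+2); C at (east=-3, north=6).
  B is 3 units east of C: delta (east=+3, north=+0); B at (east=0, north=6).
  A is 5 units east of B: delta (east=+5, north=+0); A at (east=5, north=6).
Therefore A relative to G: (east=5, north=6).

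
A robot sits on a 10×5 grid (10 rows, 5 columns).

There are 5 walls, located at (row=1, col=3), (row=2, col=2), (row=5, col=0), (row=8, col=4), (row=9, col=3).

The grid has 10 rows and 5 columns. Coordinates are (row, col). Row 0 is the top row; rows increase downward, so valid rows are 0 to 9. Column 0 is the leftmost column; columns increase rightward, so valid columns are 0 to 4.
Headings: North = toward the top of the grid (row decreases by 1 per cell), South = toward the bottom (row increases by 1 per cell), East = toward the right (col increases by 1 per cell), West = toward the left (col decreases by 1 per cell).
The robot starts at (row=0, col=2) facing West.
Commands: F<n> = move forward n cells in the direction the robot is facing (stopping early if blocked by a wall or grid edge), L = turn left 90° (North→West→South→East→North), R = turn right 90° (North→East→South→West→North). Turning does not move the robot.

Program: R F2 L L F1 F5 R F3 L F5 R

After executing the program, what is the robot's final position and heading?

Start: (row=0, col=2), facing West
  R: turn right, now facing North
  F2: move forward 0/2 (blocked), now at (row=0, col=2)
  L: turn left, now facing West
  L: turn left, now facing South
  F1: move forward 1, now at (row=1, col=2)
  F5: move forward 0/5 (blocked), now at (row=1, col=2)
  R: turn right, now facing West
  F3: move forward 2/3 (blocked), now at (row=1, col=0)
  L: turn left, now facing South
  F5: move forward 3/5 (blocked), now at (row=4, col=0)
  R: turn right, now facing West
Final: (row=4, col=0), facing West

Answer: Final position: (row=4, col=0), facing West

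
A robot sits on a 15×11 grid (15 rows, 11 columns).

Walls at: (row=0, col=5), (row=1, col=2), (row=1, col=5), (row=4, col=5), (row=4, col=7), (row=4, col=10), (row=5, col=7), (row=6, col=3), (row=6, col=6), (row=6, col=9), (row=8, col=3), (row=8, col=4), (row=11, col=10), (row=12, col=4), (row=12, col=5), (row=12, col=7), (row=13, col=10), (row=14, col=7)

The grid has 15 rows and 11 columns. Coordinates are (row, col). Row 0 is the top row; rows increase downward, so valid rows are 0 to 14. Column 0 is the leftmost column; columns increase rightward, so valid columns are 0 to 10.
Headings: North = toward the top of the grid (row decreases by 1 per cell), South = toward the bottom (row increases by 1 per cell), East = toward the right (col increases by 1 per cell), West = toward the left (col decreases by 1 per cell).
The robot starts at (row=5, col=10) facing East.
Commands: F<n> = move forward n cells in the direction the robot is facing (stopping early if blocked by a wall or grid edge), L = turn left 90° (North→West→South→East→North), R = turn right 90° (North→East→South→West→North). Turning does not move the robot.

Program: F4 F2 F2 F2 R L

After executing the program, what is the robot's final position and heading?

Start: (row=5, col=10), facing East
  F4: move forward 0/4 (blocked), now at (row=5, col=10)
  [×3]F2: move forward 0/2 (blocked), now at (row=5, col=10)
  R: turn right, now facing South
  L: turn left, now facing East
Final: (row=5, col=10), facing East

Answer: Final position: (row=5, col=10), facing East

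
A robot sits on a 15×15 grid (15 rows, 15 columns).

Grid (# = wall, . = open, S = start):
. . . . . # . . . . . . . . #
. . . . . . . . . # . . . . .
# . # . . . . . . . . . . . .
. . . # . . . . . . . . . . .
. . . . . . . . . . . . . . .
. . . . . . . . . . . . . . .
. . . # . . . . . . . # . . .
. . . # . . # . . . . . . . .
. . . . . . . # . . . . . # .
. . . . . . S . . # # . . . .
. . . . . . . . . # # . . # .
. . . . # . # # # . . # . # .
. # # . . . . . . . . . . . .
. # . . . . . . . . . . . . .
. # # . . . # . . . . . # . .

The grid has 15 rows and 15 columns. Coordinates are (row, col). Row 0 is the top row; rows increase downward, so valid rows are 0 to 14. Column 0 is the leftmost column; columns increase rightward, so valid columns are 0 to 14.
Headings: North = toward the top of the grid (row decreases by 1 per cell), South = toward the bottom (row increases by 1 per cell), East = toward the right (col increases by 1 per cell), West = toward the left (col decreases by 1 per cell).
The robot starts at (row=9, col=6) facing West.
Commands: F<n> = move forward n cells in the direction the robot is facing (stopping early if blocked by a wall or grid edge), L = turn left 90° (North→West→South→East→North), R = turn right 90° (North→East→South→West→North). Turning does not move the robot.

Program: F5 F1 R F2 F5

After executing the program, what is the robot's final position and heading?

Start: (row=9, col=6), facing West
  F5: move forward 5, now at (row=9, col=1)
  F1: move forward 1, now at (row=9, col=0)
  R: turn right, now facing North
  F2: move forward 2, now at (row=7, col=0)
  F5: move forward 4/5 (blocked), now at (row=3, col=0)
Final: (row=3, col=0), facing North

Answer: Final position: (row=3, col=0), facing North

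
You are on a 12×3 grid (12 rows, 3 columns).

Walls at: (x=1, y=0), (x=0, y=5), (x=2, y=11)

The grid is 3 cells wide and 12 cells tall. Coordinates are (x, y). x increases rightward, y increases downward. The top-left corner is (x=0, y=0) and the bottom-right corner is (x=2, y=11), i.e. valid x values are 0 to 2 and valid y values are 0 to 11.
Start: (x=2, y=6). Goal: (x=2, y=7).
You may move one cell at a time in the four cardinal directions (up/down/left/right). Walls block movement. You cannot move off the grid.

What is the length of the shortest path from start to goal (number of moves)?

BFS from (x=2, y=6) until reaching (x=2, y=7):
  Distance 0: (x=2, y=6)
  Distance 1: (x=2, y=5), (x=1, y=6), (x=2, y=7)  <- goal reached here
One shortest path (1 moves): (x=2, y=6) -> (x=2, y=7)

Answer: Shortest path length: 1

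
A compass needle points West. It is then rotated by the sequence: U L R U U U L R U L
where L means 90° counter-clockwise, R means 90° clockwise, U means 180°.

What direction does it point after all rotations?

Answer: Final heading: North

Derivation:
Start: West
  U (U-turn (180°)) -> East
  L (left (90° counter-clockwise)) -> North
  R (right (90° clockwise)) -> East
  U (U-turn (180°)) -> West
  U (U-turn (180°)) -> East
  U (U-turn (180°)) -> West
  L (left (90° counter-clockwise)) -> South
  R (right (90° clockwise)) -> West
  U (U-turn (180°)) -> East
  L (left (90° counter-clockwise)) -> North
Final: North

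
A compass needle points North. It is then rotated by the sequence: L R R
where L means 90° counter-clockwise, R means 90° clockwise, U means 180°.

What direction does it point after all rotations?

Answer: Final heading: East

Derivation:
Start: North
  L (left (90° counter-clockwise)) -> West
  R (right (90° clockwise)) -> North
  R (right (90° clockwise)) -> East
Final: East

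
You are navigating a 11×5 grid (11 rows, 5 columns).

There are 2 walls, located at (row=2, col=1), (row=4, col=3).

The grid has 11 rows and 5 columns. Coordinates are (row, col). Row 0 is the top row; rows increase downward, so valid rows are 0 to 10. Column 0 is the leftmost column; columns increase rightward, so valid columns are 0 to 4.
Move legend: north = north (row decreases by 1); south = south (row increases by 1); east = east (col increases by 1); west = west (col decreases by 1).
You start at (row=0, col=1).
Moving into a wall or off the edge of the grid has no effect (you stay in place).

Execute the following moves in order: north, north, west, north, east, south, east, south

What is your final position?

Answer: Final position: (row=2, col=2)

Derivation:
Start: (row=0, col=1)
  north (north): blocked, stay at (row=0, col=1)
  north (north): blocked, stay at (row=0, col=1)
  west (west): (row=0, col=1) -> (row=0, col=0)
  north (north): blocked, stay at (row=0, col=0)
  east (east): (row=0, col=0) -> (row=0, col=1)
  south (south): (row=0, col=1) -> (row=1, col=1)
  east (east): (row=1, col=1) -> (row=1, col=2)
  south (south): (row=1, col=2) -> (row=2, col=2)
Final: (row=2, col=2)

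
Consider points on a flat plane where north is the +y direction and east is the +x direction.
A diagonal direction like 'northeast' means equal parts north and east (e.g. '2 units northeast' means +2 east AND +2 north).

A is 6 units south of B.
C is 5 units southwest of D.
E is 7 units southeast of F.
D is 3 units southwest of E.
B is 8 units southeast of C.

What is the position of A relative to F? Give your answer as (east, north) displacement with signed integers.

Place F at the origin (east=0, north=0).
  E is 7 units southeast of F: delta (east=+7, north=-7); E at (east=7, north=-7).
  D is 3 units southwest of E: delta (east=-3, north=-3); D at (east=4, north=-10).
  C is 5 units southwest of D: delta (east=-5, north=-5); C at (east=-1, north=-15).
  B is 8 units southeast of C: delta (east=+8, north=-8); B at (east=7, north=-23).
  A is 6 units south of B: delta (east=+0, north=-6); A at (east=7, north=-29).
Therefore A relative to F: (east=7, north=-29).

Answer: A is at (east=7, north=-29) relative to F.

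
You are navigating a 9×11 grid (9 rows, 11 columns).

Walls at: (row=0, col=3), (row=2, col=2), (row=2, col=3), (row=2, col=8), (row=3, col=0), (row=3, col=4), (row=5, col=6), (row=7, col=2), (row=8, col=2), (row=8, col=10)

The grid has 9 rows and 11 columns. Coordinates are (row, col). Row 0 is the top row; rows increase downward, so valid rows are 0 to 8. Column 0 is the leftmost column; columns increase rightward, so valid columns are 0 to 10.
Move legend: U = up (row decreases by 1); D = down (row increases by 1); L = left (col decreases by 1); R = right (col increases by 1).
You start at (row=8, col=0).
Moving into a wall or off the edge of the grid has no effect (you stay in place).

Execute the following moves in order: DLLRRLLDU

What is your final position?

Answer: Final position: (row=7, col=0)

Derivation:
Start: (row=8, col=0)
  D (down): blocked, stay at (row=8, col=0)
  L (left): blocked, stay at (row=8, col=0)
  L (left): blocked, stay at (row=8, col=0)
  R (right): (row=8, col=0) -> (row=8, col=1)
  R (right): blocked, stay at (row=8, col=1)
  L (left): (row=8, col=1) -> (row=8, col=0)
  L (left): blocked, stay at (row=8, col=0)
  D (down): blocked, stay at (row=8, col=0)
  U (up): (row=8, col=0) -> (row=7, col=0)
Final: (row=7, col=0)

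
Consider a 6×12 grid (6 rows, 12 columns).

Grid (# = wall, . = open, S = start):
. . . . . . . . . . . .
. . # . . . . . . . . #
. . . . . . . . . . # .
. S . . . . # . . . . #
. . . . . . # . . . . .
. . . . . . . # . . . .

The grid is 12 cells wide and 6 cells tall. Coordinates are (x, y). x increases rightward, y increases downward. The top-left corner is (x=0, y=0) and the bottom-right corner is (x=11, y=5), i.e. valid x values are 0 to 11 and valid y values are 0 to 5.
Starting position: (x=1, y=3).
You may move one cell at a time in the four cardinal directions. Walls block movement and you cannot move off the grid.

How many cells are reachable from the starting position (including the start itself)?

Answer: Reachable cells: 64

Derivation:
BFS flood-fill from (x=1, y=3):
  Distance 0: (x=1, y=3)
  Distance 1: (x=1, y=2), (x=0, y=3), (x=2, y=3), (x=1, y=4)
  Distance 2: (x=1, y=1), (x=0, y=2), (x=2, y=2), (x=3, y=3), (x=0, y=4), (x=2, y=4), (x=1, y=5)
  Distance 3: (x=1, y=0), (x=0, y=1), (x=3, y=2), (x=4, y=3), (x=3, y=4), (x=0, y=5), (x=2, y=5)
  Distance 4: (x=0, y=0), (x=2, y=0), (x=3, y=1), (x=4, y=2), (x=5, y=3), (x=4, y=4), (x=3, y=5)
  Distance 5: (x=3, y=0), (x=4, y=1), (x=5, y=2), (x=5, y=4), (x=4, y=5)
  Distance 6: (x=4, y=0), (x=5, y=1), (x=6, y=2), (x=5, y=5)
  Distance 7: (x=5, y=0), (x=6, y=1), (x=7, y=2), (x=6, y=5)
  Distance 8: (x=6, y=0), (x=7, y=1), (x=8, y=2), (x=7, y=3)
  Distance 9: (x=7, y=0), (x=8, y=1), (x=9, y=2), (x=8, y=3), (x=7, y=4)
  Distance 10: (x=8, y=0), (x=9, y=1), (x=9, y=3), (x=8, y=4)
  Distance 11: (x=9, y=0), (x=10, y=1), (x=10, y=3), (x=9, y=4), (x=8, y=5)
  Distance 12: (x=10, y=0), (x=10, y=4), (x=9, y=5)
  Distance 13: (x=11, y=0), (x=11, y=4), (x=10, y=5)
  Distance 14: (x=11, y=5)
Total reachable: 64 (grid has 65 open cells total)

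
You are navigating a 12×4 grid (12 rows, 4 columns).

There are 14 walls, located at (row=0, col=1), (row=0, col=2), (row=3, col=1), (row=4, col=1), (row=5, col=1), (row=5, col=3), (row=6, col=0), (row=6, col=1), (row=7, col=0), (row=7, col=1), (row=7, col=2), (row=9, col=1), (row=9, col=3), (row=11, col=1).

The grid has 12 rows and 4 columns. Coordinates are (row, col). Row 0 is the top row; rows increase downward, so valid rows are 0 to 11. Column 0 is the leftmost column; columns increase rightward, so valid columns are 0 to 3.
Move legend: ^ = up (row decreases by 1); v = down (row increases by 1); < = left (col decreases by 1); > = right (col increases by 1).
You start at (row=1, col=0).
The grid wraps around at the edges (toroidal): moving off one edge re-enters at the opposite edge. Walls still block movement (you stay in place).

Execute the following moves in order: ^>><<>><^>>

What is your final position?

Answer: Final position: (row=11, col=0)

Derivation:
Start: (row=1, col=0)
  ^ (up): (row=1, col=0) -> (row=0, col=0)
  > (right): blocked, stay at (row=0, col=0)
  > (right): blocked, stay at (row=0, col=0)
  < (left): (row=0, col=0) -> (row=0, col=3)
  < (left): blocked, stay at (row=0, col=3)
  > (right): (row=0, col=3) -> (row=0, col=0)
  > (right): blocked, stay at (row=0, col=0)
  < (left): (row=0, col=0) -> (row=0, col=3)
  ^ (up): (row=0, col=3) -> (row=11, col=3)
  > (right): (row=11, col=3) -> (row=11, col=0)
  > (right): blocked, stay at (row=11, col=0)
Final: (row=11, col=0)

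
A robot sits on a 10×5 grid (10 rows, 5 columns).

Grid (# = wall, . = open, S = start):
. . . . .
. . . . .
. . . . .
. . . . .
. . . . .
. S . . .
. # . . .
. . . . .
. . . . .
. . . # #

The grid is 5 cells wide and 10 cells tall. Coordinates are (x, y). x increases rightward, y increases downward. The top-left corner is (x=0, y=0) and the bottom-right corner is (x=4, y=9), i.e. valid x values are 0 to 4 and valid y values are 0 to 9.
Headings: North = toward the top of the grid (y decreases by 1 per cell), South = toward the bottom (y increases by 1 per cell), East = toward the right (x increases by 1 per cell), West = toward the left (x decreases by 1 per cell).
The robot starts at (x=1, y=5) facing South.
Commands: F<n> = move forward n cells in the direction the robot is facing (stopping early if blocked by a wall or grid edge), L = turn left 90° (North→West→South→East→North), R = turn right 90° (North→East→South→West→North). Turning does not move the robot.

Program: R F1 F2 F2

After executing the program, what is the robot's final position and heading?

Answer: Final position: (x=0, y=5), facing West

Derivation:
Start: (x=1, y=5), facing South
  R: turn right, now facing West
  F1: move forward 1, now at (x=0, y=5)
  F2: move forward 0/2 (blocked), now at (x=0, y=5)
  F2: move forward 0/2 (blocked), now at (x=0, y=5)
Final: (x=0, y=5), facing West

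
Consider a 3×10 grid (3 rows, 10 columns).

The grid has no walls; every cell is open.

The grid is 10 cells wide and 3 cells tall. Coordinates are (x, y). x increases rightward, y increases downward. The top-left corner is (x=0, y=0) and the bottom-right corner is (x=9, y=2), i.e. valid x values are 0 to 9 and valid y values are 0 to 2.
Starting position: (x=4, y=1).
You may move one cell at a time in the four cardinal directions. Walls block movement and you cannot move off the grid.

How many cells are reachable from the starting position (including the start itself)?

BFS flood-fill from (x=4, y=1):
  Distance 0: (x=4, y=1)
  Distance 1: (x=4, y=0), (x=3, y=1), (x=5, y=1), (x=4, y=2)
  Distance 2: (x=3, y=0), (x=5, y=0), (x=2, y=1), (x=6, y=1), (x=3, y=2), (x=5, y=2)
  Distance 3: (x=2, y=0), (x=6, y=0), (x=1, y=1), (x=7, y=1), (x=2, y=2), (x=6, y=2)
  Distance 4: (x=1, y=0), (x=7, y=0), (x=0, y=1), (x=8, y=1), (x=1, y=2), (x=7, y=2)
  Distance 5: (x=0, y=0), (x=8, y=0), (x=9, y=1), (x=0, y=2), (x=8, y=2)
  Distance 6: (x=9, y=0), (x=9, y=2)
Total reachable: 30 (grid has 30 open cells total)

Answer: Reachable cells: 30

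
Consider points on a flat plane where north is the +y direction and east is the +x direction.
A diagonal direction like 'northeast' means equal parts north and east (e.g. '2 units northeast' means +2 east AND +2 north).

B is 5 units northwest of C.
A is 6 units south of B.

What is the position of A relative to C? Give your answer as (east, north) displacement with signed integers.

Place C at the origin (east=0, north=0).
  B is 5 units northwest of C: delta (east=-5, north=+5); B at (east=-5, north=5).
  A is 6 units south of B: delta (east=+0, north=-6); A at (east=-5, north=-1).
Therefore A relative to C: (east=-5, north=-1).

Answer: A is at (east=-5, north=-1) relative to C.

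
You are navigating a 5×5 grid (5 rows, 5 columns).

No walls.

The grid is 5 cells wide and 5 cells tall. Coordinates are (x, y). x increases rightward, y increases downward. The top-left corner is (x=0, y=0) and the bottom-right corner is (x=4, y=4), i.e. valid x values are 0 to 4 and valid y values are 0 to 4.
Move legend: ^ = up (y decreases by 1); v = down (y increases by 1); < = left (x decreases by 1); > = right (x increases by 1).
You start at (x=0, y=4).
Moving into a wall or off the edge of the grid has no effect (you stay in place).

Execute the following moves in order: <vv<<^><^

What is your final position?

Answer: Final position: (x=0, y=2)

Derivation:
Start: (x=0, y=4)
  < (left): blocked, stay at (x=0, y=4)
  v (down): blocked, stay at (x=0, y=4)
  v (down): blocked, stay at (x=0, y=4)
  < (left): blocked, stay at (x=0, y=4)
  < (left): blocked, stay at (x=0, y=4)
  ^ (up): (x=0, y=4) -> (x=0, y=3)
  > (right): (x=0, y=3) -> (x=1, y=3)
  < (left): (x=1, y=3) -> (x=0, y=3)
  ^ (up): (x=0, y=3) -> (x=0, y=2)
Final: (x=0, y=2)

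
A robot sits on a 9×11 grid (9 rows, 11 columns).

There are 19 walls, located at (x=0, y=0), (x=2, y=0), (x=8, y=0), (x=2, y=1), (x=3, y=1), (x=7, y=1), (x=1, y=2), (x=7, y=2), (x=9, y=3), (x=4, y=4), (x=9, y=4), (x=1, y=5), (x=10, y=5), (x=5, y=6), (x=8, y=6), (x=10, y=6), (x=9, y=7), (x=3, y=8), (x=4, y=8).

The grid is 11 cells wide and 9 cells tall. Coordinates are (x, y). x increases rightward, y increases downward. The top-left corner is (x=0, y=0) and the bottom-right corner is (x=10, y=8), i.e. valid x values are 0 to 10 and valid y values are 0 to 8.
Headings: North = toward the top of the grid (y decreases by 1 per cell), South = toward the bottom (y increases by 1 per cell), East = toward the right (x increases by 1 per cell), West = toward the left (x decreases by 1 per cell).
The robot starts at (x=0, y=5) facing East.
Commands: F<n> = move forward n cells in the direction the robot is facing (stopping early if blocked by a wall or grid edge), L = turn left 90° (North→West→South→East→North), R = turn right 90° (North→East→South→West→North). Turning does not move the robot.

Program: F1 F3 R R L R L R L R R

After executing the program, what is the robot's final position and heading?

Answer: Final position: (x=0, y=5), facing North

Derivation:
Start: (x=0, y=5), facing East
  F1: move forward 0/1 (blocked), now at (x=0, y=5)
  F3: move forward 0/3 (blocked), now at (x=0, y=5)
  R: turn right, now facing South
  R: turn right, now facing West
  L: turn left, now facing South
  R: turn right, now facing West
  L: turn left, now facing South
  R: turn right, now facing West
  L: turn left, now facing South
  R: turn right, now facing West
  R: turn right, now facing North
Final: (x=0, y=5), facing North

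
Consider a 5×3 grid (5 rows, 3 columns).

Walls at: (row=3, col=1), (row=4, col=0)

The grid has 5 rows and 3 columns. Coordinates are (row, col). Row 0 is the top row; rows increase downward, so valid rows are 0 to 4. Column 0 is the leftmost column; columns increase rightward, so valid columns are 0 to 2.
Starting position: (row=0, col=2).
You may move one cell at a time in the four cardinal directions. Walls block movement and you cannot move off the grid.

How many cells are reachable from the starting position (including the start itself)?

Answer: Reachable cells: 13

Derivation:
BFS flood-fill from (row=0, col=2):
  Distance 0: (row=0, col=2)
  Distance 1: (row=0, col=1), (row=1, col=2)
  Distance 2: (row=0, col=0), (row=1, col=1), (row=2, col=2)
  Distance 3: (row=1, col=0), (row=2, col=1), (row=3, col=2)
  Distance 4: (row=2, col=0), (row=4, col=2)
  Distance 5: (row=3, col=0), (row=4, col=1)
Total reachable: 13 (grid has 13 open cells total)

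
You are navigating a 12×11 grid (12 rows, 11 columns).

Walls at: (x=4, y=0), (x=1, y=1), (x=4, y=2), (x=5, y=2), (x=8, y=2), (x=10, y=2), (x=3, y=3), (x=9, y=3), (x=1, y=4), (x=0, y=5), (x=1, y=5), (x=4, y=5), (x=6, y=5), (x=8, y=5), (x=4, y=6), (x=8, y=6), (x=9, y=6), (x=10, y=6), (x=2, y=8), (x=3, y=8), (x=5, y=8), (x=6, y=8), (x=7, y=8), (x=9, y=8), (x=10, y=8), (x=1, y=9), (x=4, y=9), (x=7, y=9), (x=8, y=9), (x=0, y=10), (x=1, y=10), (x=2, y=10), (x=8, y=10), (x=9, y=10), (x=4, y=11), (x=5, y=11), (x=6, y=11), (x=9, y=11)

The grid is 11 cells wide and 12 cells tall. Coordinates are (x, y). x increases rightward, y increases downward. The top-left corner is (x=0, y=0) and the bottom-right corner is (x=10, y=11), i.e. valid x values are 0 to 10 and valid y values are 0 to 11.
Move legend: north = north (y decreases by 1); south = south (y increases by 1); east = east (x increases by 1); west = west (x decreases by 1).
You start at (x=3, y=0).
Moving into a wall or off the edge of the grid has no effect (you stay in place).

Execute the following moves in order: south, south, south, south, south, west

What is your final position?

Answer: Final position: (x=2, y=2)

Derivation:
Start: (x=3, y=0)
  south (south): (x=3, y=0) -> (x=3, y=1)
  south (south): (x=3, y=1) -> (x=3, y=2)
  [×3]south (south): blocked, stay at (x=3, y=2)
  west (west): (x=3, y=2) -> (x=2, y=2)
Final: (x=2, y=2)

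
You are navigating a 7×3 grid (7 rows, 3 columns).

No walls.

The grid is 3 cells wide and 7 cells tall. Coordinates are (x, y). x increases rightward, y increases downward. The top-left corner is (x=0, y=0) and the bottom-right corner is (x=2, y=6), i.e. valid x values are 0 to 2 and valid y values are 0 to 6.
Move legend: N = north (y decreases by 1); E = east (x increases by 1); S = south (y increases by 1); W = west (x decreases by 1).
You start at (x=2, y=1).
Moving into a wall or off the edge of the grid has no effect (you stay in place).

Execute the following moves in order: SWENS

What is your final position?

Start: (x=2, y=1)
  S (south): (x=2, y=1) -> (x=2, y=2)
  W (west): (x=2, y=2) -> (x=1, y=2)
  E (east): (x=1, y=2) -> (x=2, y=2)
  N (north): (x=2, y=2) -> (x=2, y=1)
  S (south): (x=2, y=1) -> (x=2, y=2)
Final: (x=2, y=2)

Answer: Final position: (x=2, y=2)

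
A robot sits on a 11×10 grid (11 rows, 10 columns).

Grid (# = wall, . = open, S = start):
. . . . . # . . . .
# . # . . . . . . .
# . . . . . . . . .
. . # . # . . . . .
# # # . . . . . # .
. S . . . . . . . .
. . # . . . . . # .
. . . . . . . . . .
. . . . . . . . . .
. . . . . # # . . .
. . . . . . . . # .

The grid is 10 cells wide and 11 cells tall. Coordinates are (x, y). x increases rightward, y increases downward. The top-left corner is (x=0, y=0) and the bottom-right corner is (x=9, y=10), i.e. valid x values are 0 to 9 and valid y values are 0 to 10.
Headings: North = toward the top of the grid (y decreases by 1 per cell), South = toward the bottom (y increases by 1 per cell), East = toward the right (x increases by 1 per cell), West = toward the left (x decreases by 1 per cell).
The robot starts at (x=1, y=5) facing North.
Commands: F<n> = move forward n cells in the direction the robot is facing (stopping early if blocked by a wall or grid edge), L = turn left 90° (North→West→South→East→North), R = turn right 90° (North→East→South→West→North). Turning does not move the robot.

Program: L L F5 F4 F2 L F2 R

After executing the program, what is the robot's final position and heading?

Answer: Final position: (x=3, y=10), facing South

Derivation:
Start: (x=1, y=5), facing North
  L: turn left, now facing West
  L: turn left, now facing South
  F5: move forward 5, now at (x=1, y=10)
  F4: move forward 0/4 (blocked), now at (x=1, y=10)
  F2: move forward 0/2 (blocked), now at (x=1, y=10)
  L: turn left, now facing East
  F2: move forward 2, now at (x=3, y=10)
  R: turn right, now facing South
Final: (x=3, y=10), facing South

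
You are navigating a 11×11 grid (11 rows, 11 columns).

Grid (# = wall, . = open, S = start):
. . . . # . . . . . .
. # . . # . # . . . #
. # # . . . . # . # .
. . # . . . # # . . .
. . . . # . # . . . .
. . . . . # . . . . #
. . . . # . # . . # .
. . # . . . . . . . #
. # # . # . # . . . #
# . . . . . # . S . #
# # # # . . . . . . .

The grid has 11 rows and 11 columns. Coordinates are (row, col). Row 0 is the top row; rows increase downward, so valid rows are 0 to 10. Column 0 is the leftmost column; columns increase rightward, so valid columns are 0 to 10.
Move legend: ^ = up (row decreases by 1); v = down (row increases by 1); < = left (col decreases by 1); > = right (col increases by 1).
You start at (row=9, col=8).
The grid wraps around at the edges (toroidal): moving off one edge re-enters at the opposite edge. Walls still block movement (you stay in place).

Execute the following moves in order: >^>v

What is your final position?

Start: (row=9, col=8)
  > (right): (row=9, col=8) -> (row=9, col=9)
  ^ (up): (row=9, col=9) -> (row=8, col=9)
  > (right): blocked, stay at (row=8, col=9)
  v (down): (row=8, col=9) -> (row=9, col=9)
Final: (row=9, col=9)

Answer: Final position: (row=9, col=9)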